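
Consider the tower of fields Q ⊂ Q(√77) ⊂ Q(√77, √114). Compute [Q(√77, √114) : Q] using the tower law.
[Q(√77, √114) : Q] = 4

[Q(√77):Q] = 2 (min poly x^2 - 77, irreducible since 77 is squarefree > 1). For the top step, suppose √114 ∈ Q(√77), say √114 = c + d√77 with c, d ∈ Q. Squaring: 114 = c^2 + 77d^2 + 2cd√77. Since √77 ∉ Q this forces 2cd = 0. If d = 0 then √114 = c ∈ Q, contradicting 114 squarefree > 1. If c = 0 then 114 = 77d^2, so 77·114 = (77d)^2 is a perfect square in Q — but 77·114 = 8778 is not a perfect square (since 77 and 114 are distinct squarefree integers). Contradiction. Hence √114 ∉ Q(√77), so x^2 - 114 stays irreducible over Q(√77) and [Q(√77, √114) : Q(√77)] = 2. By the tower law, [Q(√77, √114) : Q] = 2 · 2 = 4.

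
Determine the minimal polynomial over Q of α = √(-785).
m_α(x) = x^2 + 785

α satisfies α^2 + 785 = 0, so x^2 + 785 annihilates α. Since d = -785 is squarefree and ≠ 1, it is not a perfect square in Q, so x^2 + 785 has no rational root and is therefore irreducible over Q (a degree-2 polynomial over a field is irreducible iff it has no root). Hence m_α(x) = x^2 + 785.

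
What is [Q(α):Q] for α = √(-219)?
[Q(α):Q] = 2

[Q(α):Q] equals the degree of the minimal polynomial of α. Here α^2 = -219 and x^2 + 219 is irreducible (d = -219 is squarefree, ≠ 1, hence not a square), so deg(m_α) = 2. Thus [Q(α):Q] = 2.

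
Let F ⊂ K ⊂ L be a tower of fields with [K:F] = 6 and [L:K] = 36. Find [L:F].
[L:F] = 216

The tower law says that for any tower of field extensions F ⊂ K ⊂ L with finite degrees, [L:F] = [L:K] · [K:F]. Here this gives [L:F] = 36 · 6 = 216.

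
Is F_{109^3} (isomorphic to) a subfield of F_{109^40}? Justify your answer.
No: F_{109^3} is not a subfield of F_{109^40}

F_{p^m} embeds in F_{p^n} iff m | n. Here 3 ∤ 40 (since 40 = 13·3 + 1 with remainder 1 ≠ 0), so F_{109^3} is not a subfield of F_{109^40}. Equivalently: if it were, the tower law would give 3 = [F_{109^3}:F_109] dividing [F_{109^40}:F_109] = 40, contradiction.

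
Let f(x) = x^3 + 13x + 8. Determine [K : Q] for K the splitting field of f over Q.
[K : Q] = 6

By the rational root test, any rational root of the monic integer polynomial f(x) = x^3 + 13x + 8 must be an integer dividing the constant term 8, i.e. one of ±{1, 2, 4, 8}. Evaluating: f(1) = 22, f(-1) = -6, f(2) = 42, f(-2) = -26, f(4) = 124, f(-4) = -108, f(8) = 624, f(-8) = -608; none is 0, so f has no rational root and is therefore irreducible over Q (a cubic with no linear factor over a field is irreducible). For an irreducible cubic, the Galois group is A_3 or S_3 according as the discriminant disc(f) = -4a^3 - 27b^2 = -4·(13)^3 - 27·(8)^2 = -10516 is or is not a square in Q. Here disc(f) = -10516 is not a perfect square in Q, so the Galois group of f over Q is not contained in A_3 and must be all of S_3. The splitting field has degree |S_3| = 6 over Q, so [K : Q] = 6.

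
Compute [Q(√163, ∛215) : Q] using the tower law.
[Q(√163, ∛215) : Q] = 6

Let L = Q(√163, ∛215). Since Q(√163) ⊂ L and [Q(√163):Q] = 2, the tower law gives 2 | [L:Q]. Likewise Q(∛215) ⊂ L with [Q(∛215):Q] = 3 (because 215 is not a perfect cube), so 3 | [L:Q]. As gcd(2,3) = 1, [L:Q] is divisible by 6. Conversely L is generated over Q by √163 and ∛215, so [L:Q] ≤ 2·3 = 6. Therefore [Q(√163, ∛215) : Q] = 6.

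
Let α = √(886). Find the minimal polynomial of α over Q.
m_α(x) = x^2 - 886

α satisfies α^2 - 886 = 0, so x^2 - 886 annihilates α. Since d = 886 is squarefree and ≠ 1, it is not a perfect square in Q, so x^2 - 886 has no rational root and is therefore irreducible over Q (a degree-2 polynomial over a field is irreducible iff it has no root). Hence m_α(x) = x^2 - 886.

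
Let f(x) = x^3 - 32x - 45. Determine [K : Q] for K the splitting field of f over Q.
[K : Q] = 6

By the rational root test, any rational root of the monic integer polynomial f(x) = x^3 - 32x - 45 must be an integer dividing the constant term -45, i.e. one of ±{1, 3, 5, 9, 15, 45}. Evaluating: f(1) = -76, f(-1) = -14, f(3) = -114, f(-3) = 24, f(5) = -80, f(-5) = -10, f(9) = 396, f(-9) = -486, f(15) = 2850, f(-15) = -2940, f(45) = 89640, f(-45) = -89730; none is 0, so f has no rational root and is therefore irreducible over Q (a cubic with no linear factor over a field is irreducible). For an irreducible cubic, the Galois group is A_3 or S_3 according as the discriminant disc(f) = -4a^3 - 27b^2 = -4·(-32)^3 - 27·(-45)^2 = 76397 is or is not a square in Q. Here disc(f) = 76397 is not a perfect square in Q, so the Galois group of f over Q is not contained in A_3 and must be all of S_3. The splitting field has degree |S_3| = 6 over Q, so [K : Q] = 6.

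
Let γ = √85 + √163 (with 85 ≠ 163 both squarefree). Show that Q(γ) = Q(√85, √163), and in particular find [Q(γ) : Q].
[Q(γ) : Q] = 4 (equivalently, Q(γ) = Q(√85, √163))

Obviously Q(γ) ⊆ Q(√85, √163), and [Q(√85, √163):Q] = 4 (since 85, 163 are distinct squarefree integers > 1 with 13855 not a perfect square). To show equality we compute the minimal polynomial of γ. From γ = √85 + √163: γ^2 = 85 + 2√(13855) + 163 = 248 + 2√(13855), so γ^2 - 248 = 2√(13855); squaring, (γ^2 - 248)^2 = 4·13855, i.e. γ^4 - 496γ^2 + 61504 - 55420 = 0, i.e. γ^4 - 496γ^2 + 6084 = 0. So γ is a root of x^4 - 496x^2 + 6084. This polynomial is irreducible over Q: it has no rational root (each ±√85 ± √163 is irrational), and any factorization into two quadratics over Q would force √(13855) ∈ Q (pairing opposite roots) or √85, √163 ∈ Q (other pairings), all impossible. Hence [Q(γ):Q] = 4 = [Q(√85, √163):Q], so Q(γ) = Q(√85, √163).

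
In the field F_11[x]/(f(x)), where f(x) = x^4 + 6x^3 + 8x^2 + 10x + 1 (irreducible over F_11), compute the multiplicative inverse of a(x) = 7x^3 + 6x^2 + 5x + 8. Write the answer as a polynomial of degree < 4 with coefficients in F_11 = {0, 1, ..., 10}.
a(x)^(-1) ≡ 7x^3 + 10x^2 + 7x + 8 (mod f(x))

Since f is irreducible over F_11, F_11[x]/(f) is a field and a(x) ≠ 0 has an inverse. Apply the extended Euclidean algorithm to f(x) and a(x) in F_11[x]: f(x) = (8x + 5)·a(x) + (4x^2 + 9x + 5);  a(x) = (10x + 1)·(4x^2 + 9x + 5) + (x + 3);  (4x^2 + 9x + 5) = (4x + 8)·(x + 3) + (3). The last nonzero remainder is the constant 3 = gcd(f, a) in F_11. Back-substituting through the division chain expresses 3 = s(x)·a(x) + t(x)·f(x) with s(x) ≡ 10x^3 + 8x^2 + 10x + 2 (mod f), so (10x^3 + 8x^2 + 10x + 2)·a(x) ≡ 3 (mod f). Multiplying by 3^(-1) ≡ 4 in F_11 gives a(x)^(-1) ≡ 4·(10x^3 + 8x^2 + 10x + 2) ≡ 7x^3 + 10x^2 + 7x + 8 (mod f). Check: (7x^3 + 6x^2 + 5x + 8)·(7x^3 + 10x^2 + 7x + 8) = 5x^6 + 2x^5 + x^4 + 6x^3 + 9x^2 + 8x + 9 ≡ 1 (mod x^4 + 6x^3 + 8x^2 + 10x + 1).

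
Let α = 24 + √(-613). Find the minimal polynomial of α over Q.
m_α(x) = x^2 - 48x + 1189

From α - 24 = √(-613), squaring gives (α - 24)^2 = -613, i.e. α^2 - 48α + 576 = -613, so α^2 - 48α + 1189 = 0. The discriminant of x^2 - 48x + 1189 is (-48)^2 - 4·(1189) = 2304 - 4756 = -2452, and 4·(-613) is not a perfect square in Q since -613 is squarefree and ≠ 1. Hence x^2 - 48x + 1189 is irreducible over Q and is the minimal polynomial of α.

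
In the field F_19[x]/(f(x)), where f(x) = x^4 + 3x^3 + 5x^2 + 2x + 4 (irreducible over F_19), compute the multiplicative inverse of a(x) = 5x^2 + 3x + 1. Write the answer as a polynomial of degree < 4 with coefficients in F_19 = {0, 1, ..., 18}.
a(x)^(-1) ≡ 9x^3 + 12x^2 + 11x + 18 (mod f(x))

Since f is irreducible over F_19, F_19[x]/(f) is a field and a(x) ≠ 0 has an inverse. Apply the extended Euclidean algorithm to f(x) and a(x) in F_19[x]: f(x) = (4x^2 + 2x + 18)·a(x) + (3x + 5);  a(x) = (8x + 13)·(3x + 5) + (12). The last nonzero remainder is the constant 12 = gcd(f, a) in F_19. Back-substituting through the division chain expresses 12 = s(x)·a(x) + t(x)·f(x) with s(x) ≡ 13x^3 + 11x^2 + 18x + 7 (mod f), so (13x^3 + 11x^2 + 18x + 7)·a(x) ≡ 12 (mod f). Multiplying by 12^(-1) ≡ 8 in F_19 gives a(x)^(-1) ≡ 8·(13x^3 + 11x^2 + 18x + 7) ≡ 9x^3 + 12x^2 + 11x + 18 (mod f). Check: (5x^2 + 3x + 1)·(9x^3 + 12x^2 + 11x + 18) = 7x^5 + 11x^4 + 5x^3 + 2x^2 + 8x + 18 ≡ 1 (mod x^4 + 3x^3 + 5x^2 + 2x + 4).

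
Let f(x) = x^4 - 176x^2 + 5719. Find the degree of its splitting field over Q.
[K : Q] = 4

Solving the quadratic in x^2: x^2 = (176 ± √(176^2 - 4·5719))/2 = (176 ± √8100)/2 = (176 ± 90)/2, giving x^2 = 133 or x^2 = 43. So f(x) = (x^2 - 133)(x^2 - 43) and the roots of f are ±√133, ±√43. Hence the splitting field is K = Q(√133, √43). Since 133 and 43 are distinct squarefree integers > 1, their product 5719 is not a perfect square, so √43 ∉ Q(√133). By the tower law [K:Q] = [Q(√133,√43):Q(√133)] · [Q(√133):Q] = 2 · 2 = 4.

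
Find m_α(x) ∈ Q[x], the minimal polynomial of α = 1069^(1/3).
m_α(x) = x^3 - 1069

α satisfies α^3 = 1069, so x^3 - 1069 annihilates α. By the rational root test, a rational root p/q (in lowest terms) of x^3 - 1069 would satisfy p^3 = 1069 q^3, forcing q = 1 and p^3 = 1069; but 1069 is not a perfect cube, contradiction. A monic cubic over Q with no rational root is irreducible (any nontrivial factorization would include a linear factor). Hence x^3 - 1069 is the minimal polynomial of α, and in particular [Q(α):Q] = 3.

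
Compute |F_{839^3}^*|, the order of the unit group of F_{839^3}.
|F_{839^3}^*| = 590589718

F_{839^3} has 839^3 = 590589719 elements; its multiplicative group consists of all nonzero elements, so |F_{839^3}^*| = 590589719 - 1 = 590589718. (It is cyclic since any finite subgroup of the multiplicative group of a field is cyclic.)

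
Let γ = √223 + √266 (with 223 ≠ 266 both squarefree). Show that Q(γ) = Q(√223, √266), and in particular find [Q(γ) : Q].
[Q(γ) : Q] = 4 (equivalently, Q(γ) = Q(√223, √266))

Obviously Q(γ) ⊆ Q(√223, √266), and [Q(√223, √266):Q] = 4 (since 223, 266 are distinct squarefree integers > 1 with 59318 not a perfect square). To show equality we compute the minimal polynomial of γ. From γ = √223 + √266: γ^2 = 223 + 2√(59318) + 266 = 489 + 2√(59318), so γ^2 - 489 = 2√(59318); squaring, (γ^2 - 489)^2 = 4·59318, i.e. γ^4 - 978γ^2 + 239121 - 237272 = 0, i.e. γ^4 - 978γ^2 + 1849 = 0. So γ is a root of x^4 - 978x^2 + 1849. This polynomial is irreducible over Q: it has no rational root (each ±√223 ± √266 is irrational), and any factorization into two quadratics over Q would force √(59318) ∈ Q (pairing opposite roots) or √223, √266 ∈ Q (other pairings), all impossible. Hence [Q(γ):Q] = 4 = [Q(√223, √266):Q], so Q(γ) = Q(√223, √266).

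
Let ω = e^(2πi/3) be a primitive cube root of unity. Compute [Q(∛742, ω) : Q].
[Q(∛742, ω) : Q] = 6

[Q(∛742):Q] = 3 (min poly x^3 - 742, irreducible since 742 is not a perfect cube). [Q(ω):Q] = 2 (min poly x^2 + x + 1). Since Q(∛742) ⊂ R and ω ∉ R, we have ω ∉ Q(∛742), so x^2 + x + 1 remains irreducible over Q(∛742) and [Q(∛742, ω) : Q(∛742)] = 2. By the tower law, [Q(∛742, ω) : Q] = 3 · 2 = 6. (In fact Q(∛742, ω) is the splitting field of x^3 - 742 over Q.)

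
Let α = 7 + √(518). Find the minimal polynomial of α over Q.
m_α(x) = x^2 - 14x - 469

From α - 7 = √(518), squaring gives (α - 7)^2 = 518, i.e. α^2 - 14α + 49 = 518, so α^2 - 14α - 469 = 0. The discriminant of x^2 - 14x - 469 is (-14)^2 - 4·(-469) = 196 + 1876 = 2072, and 4·(518) is not a perfect square in Q since 518 is squarefree and ≠ 1. Hence x^2 - 14x - 469 is irreducible over Q and is the minimal polynomial of α.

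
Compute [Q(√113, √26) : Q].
[Q(√113, √26) : Q] = 4

[Q(√113):Q] = 2 (min poly x^2 - 113, irreducible since 113 is squarefree > 1). For the top step, suppose √26 ∈ Q(√113), say √26 = c + d√113 with c, d ∈ Q. Squaring: 26 = c^2 + 113d^2 + 2cd√113. Since √113 ∉ Q this forces 2cd = 0. If d = 0 then √26 = c ∈ Q, contradicting 26 squarefree > 1. If c = 0 then 26 = 113d^2, so 113·26 = (113d)^2 is a perfect square in Q — but 113·26 = 2938 is not a perfect square (since 113 and 26 are distinct squarefree integers). Contradiction. Hence √26 ∉ Q(√113), so x^2 - 26 stays irreducible over Q(√113) and [Q(√113, √26) : Q(√113)] = 2. By the tower law, [Q(√113, √26) : Q] = 2 · 2 = 4.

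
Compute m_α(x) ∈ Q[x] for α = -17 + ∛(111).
m_α(x) = x^3 + 51x^2 + 867x + 4802

Set β = α + 17 = ∛(111), so β^3 = 111. Then (α + 17)^3 - 111 = 0, i.e. α is a root of g(x) = (x + 17)^3 - 111 = x^3 + 51x^2 + 867x + 4802. Since g(x) = h(x + 17) where h(x) = x^3 - 111, and h is irreducible over Q (because 111 is not a perfect cube, so h has no rational root, and a monic cubic with no rational root is irreducible), g is also irreducible (irreducibility is preserved under the substitution x → x + 17). Hence m_α(x) = x^3 + 51x^2 + 867x + 4802.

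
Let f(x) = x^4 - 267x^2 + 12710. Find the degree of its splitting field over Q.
[K : Q] = 4

Solving the quadratic in x^2: x^2 = (267 ± √(267^2 - 4·12710))/2 = (267 ± √20449)/2 = (267 ± 143)/2, giving x^2 = 62 or x^2 = 205. So f(x) = (x^2 - 62)(x^2 - 205) and the roots of f are ±√62, ±√205. Hence the splitting field is K = Q(√62, √205). Since 62 and 205 are distinct squarefree integers > 1, their product 12710 is not a perfect square, so √205 ∉ Q(√62). By the tower law [K:Q] = [Q(√62,√205):Q(√62)] · [Q(√62):Q] = 2 · 2 = 4.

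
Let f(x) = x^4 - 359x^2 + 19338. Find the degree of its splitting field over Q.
[K : Q] = 4

Solving the quadratic in x^2: x^2 = (359 ± √(359^2 - 4·19338))/2 = (359 ± √51529)/2 = (359 ± 227)/2, giving x^2 = 293 or x^2 = 66. So f(x) = (x^2 - 293)(x^2 - 66) and the roots of f are ±√293, ±√66. Hence the splitting field is K = Q(√293, √66). Since 293 and 66 are distinct squarefree integers > 1, their product 19338 is not a perfect square, so √66 ∉ Q(√293). By the tower law [K:Q] = [Q(√293,√66):Q(√293)] · [Q(√293):Q] = 2 · 2 = 4.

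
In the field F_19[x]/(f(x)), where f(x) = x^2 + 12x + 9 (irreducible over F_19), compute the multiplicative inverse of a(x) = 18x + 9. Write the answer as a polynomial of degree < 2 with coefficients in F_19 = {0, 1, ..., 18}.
a(x)^(-1) ≡ 12x + 5 (mod f(x))

Since f is irreducible over F_19, F_19[x]/(f) is a field and a(x) ≠ 0 has an inverse. Apply the extended Euclidean algorithm to f(x) and a(x) in F_19[x]: f(x) = (18x + 17)·a(x) + (8). The last nonzero remainder is the constant 8 = gcd(f, a) in F_19. Back-substituting through the division chain expresses 8 = s(x)·a(x) + t(x)·f(x) with s(x) ≡ x + 2 (mod f), so (x + 2)·a(x) ≡ 8 (mod f). Multiplying by 8^(-1) ≡ 12 in F_19 gives a(x)^(-1) ≡ 12·(x + 2) ≡ 12x + 5 (mod f). Check: (18x + 9)·(12x + 5) = 7x^2 + 8x + 7 ≡ 1 (mod x^2 + 12x + 9).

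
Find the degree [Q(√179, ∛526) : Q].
[Q(√179, ∛526) : Q] = 6

Let L = Q(√179, ∛526). Since Q(√179) ⊂ L and [Q(√179):Q] = 2, the tower law gives 2 | [L:Q]. Likewise Q(∛526) ⊂ L with [Q(∛526):Q] = 3 (because 526 is not a perfect cube), so 3 | [L:Q]. As gcd(2,3) = 1, [L:Q] is divisible by 6. Conversely L is generated over Q by √179 and ∛526, so [L:Q] ≤ 2·3 = 6. Therefore [Q(√179, ∛526) : Q] = 6.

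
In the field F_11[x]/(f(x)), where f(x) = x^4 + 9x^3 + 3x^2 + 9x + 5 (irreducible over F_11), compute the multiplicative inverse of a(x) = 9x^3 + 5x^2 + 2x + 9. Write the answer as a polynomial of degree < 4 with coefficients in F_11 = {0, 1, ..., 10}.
a(x)^(-1) ≡ x^3 + 5x^2 + 3x + 10 (mod f(x))

Since f is irreducible over F_11, F_11[x]/(f) is a field and a(x) ≠ 0 has an inverse. Apply the extended Euclidean algorithm to f(x) and a(x) in F_11[x]: f(x) = (5x + 8)·a(x) + (8x^2 + 3x + 10);  a(x) = (8x + 10)·(8x^2 + 3x + 10) + (2x + 8);  (8x^2 + 3x + 10) = (4x + 2)·(2x + 8) + (5). The last nonzero remainder is the constant 5 = gcd(f, a) in F_11. Back-substituting through the division chain expresses 5 = s(x)·a(x) + t(x)·f(x) with s(x) ≡ 5x^3 + 3x^2 + 4x + 6 (mod f), so (5x^3 + 3x^2 + 4x + 6)·a(x) ≡ 5 (mod f). Multiplying by 5^(-1) ≡ 9 in F_11 gives a(x)^(-1) ≡ 9·(5x^3 + 3x^2 + 4x + 6) ≡ x^3 + 5x^2 + 3x + 10 (mod f). Check: (9x^3 + 5x^2 + 2x + 9)·(x^3 + 5x^2 + 3x + 10) = 9x^6 + 6x^5 + 10x^4 + 3x^3 + 2x^2 + 3x + 2 ≡ 1 (mod x^4 + 9x^3 + 3x^2 + 9x + 5).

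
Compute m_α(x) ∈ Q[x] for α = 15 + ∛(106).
m_α(x) = x^3 - 45x^2 + 675x - 3481

Set β = α - 15 = ∛(106), so β^3 = 106. Then (α - 15)^3 - 106 = 0, i.e. α is a root of g(x) = (x - 15)^3 - 106 = x^3 - 45x^2 + 675x - 3481. Since g(x) = h(x - 15) where h(x) = x^3 - 106, and h is irreducible over Q (because 106 is not a perfect cube, so h has no rational root, and a monic cubic with no rational root is irreducible), g is also irreducible (irreducibility is preserved under the substitution x → x - 15). Hence m_α(x) = x^3 - 45x^2 + 675x - 3481.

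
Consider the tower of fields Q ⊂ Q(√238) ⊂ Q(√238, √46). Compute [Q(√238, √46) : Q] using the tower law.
[Q(√238, √46) : Q] = 4

[Q(√238):Q] = 2 (min poly x^2 - 238, irreducible since 238 is squarefree > 1). For the top step, suppose √46 ∈ Q(√238), say √46 = c + d√238 with c, d ∈ Q. Squaring: 46 = c^2 + 238d^2 + 2cd√238. Since √238 ∉ Q this forces 2cd = 0. If d = 0 then √46 = c ∈ Q, contradicting 46 squarefree > 1. If c = 0 then 46 = 238d^2, so 238·46 = (238d)^2 is a perfect square in Q — but 238·46 = 10948 is not a perfect square (since 238 and 46 are distinct squarefree integers). Contradiction. Hence √46 ∉ Q(√238), so x^2 - 46 stays irreducible over Q(√238) and [Q(√238, √46) : Q(√238)] = 2. By the tower law, [Q(√238, √46) : Q] = 2 · 2 = 4.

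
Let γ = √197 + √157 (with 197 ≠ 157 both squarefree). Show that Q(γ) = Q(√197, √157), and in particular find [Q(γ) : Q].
[Q(γ) : Q] = 4 (equivalently, Q(γ) = Q(√197, √157))

Obviously Q(γ) ⊆ Q(√197, √157), and [Q(√197, √157):Q] = 4 (since 197, 157 are distinct squarefree integers > 1 with 30929 not a perfect square). To show equality we compute the minimal polynomial of γ. From γ = √197 + √157: γ^2 = 197 + 2√(30929) + 157 = 354 + 2√(30929), so γ^2 - 354 = 2√(30929); squaring, (γ^2 - 354)^2 = 4·30929, i.e. γ^4 - 708γ^2 + 125316 - 123716 = 0, i.e. γ^4 - 708γ^2 + 1600 = 0. So γ is a root of x^4 - 708x^2 + 1600. This polynomial is irreducible over Q: it has no rational root (each ±√197 ± √157 is irrational), and any factorization into two quadratics over Q would force √(30929) ∈ Q (pairing opposite roots) or √197, √157 ∈ Q (other pairings), all impossible. Hence [Q(γ):Q] = 4 = [Q(√197, √157):Q], so Q(γ) = Q(√197, √157).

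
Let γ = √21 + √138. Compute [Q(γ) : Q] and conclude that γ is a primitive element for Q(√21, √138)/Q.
[Q(γ) : Q] = 4 (equivalently, Q(γ) = Q(√21, √138))

Obviously Q(γ) ⊆ Q(√21, √138), and [Q(√21, √138):Q] = 4 (since 21, 138 are distinct squarefree integers > 1 with 2898 not a perfect square). To show equality we compute the minimal polynomial of γ. From γ = √21 + √138: γ^2 = 21 + 2√(2898) + 138 = 159 + 2√(2898), so γ^2 - 159 = 2√(2898); squaring, (γ^2 - 159)^2 = 4·2898, i.e. γ^4 - 318γ^2 + 25281 - 11592 = 0, i.e. γ^4 - 318γ^2 + 13689 = 0. So γ is a root of x^4 - 318x^2 + 13689. This polynomial is irreducible over Q: it has no rational root (each ±√21 ± √138 is irrational), and any factorization into two quadratics over Q would force √(2898) ∈ Q (pairing opposite roots) or √21, √138 ∈ Q (other pairings), all impossible. Hence [Q(γ):Q] = 4 = [Q(√21, √138):Q], so Q(γ) = Q(√21, √138).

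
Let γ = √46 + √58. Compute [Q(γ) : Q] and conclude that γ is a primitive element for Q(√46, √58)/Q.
[Q(γ) : Q] = 4 (equivalently, Q(γ) = Q(√46, √58))

Obviously Q(γ) ⊆ Q(√46, √58), and [Q(√46, √58):Q] = 4 (since 46, 58 are distinct squarefree integers > 1 with 2668 not a perfect square). To show equality we compute the minimal polynomial of γ. From γ = √46 + √58: γ^2 = 46 + 2√(2668) + 58 = 104 + 2√(2668), so γ^2 - 104 = 2√(2668); squaring, (γ^2 - 104)^2 = 4·2668, i.e. γ^4 - 208γ^2 + 10816 - 10672 = 0, i.e. γ^4 - 208γ^2 + 144 = 0. So γ is a root of x^4 - 208x^2 + 144. This polynomial is irreducible over Q: it has no rational root (each ±√46 ± √58 is irrational), and any factorization into two quadratics over Q would force √(2668) ∈ Q (pairing opposite roots) or √46, √58 ∈ Q (other pairings), all impossible. Hence [Q(γ):Q] = 4 = [Q(√46, √58):Q], so Q(γ) = Q(√46, √58).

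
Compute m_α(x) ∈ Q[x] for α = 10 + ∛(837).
m_α(x) = x^3 - 30x^2 + 300x - 1837

Set β = α - 10 = ∛(837), so β^3 = 837. Then (α - 10)^3 - 837 = 0, i.e. α is a root of g(x) = (x - 10)^3 - 837 = x^3 - 30x^2 + 300x - 1837. Since g(x) = h(x - 10) where h(x) = x^3 - 837, and h is irreducible over Q (because 837 is not a perfect cube, so h has no rational root, and a monic cubic with no rational root is irreducible), g is also irreducible (irreducibility is preserved under the substitution x → x - 10). Hence m_α(x) = x^3 - 30x^2 + 300x - 1837.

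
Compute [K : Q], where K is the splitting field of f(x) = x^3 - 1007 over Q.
[K : Q] = 6

The roots of x^3 - 1007 are ∛1007, ω∛1007, ω^2∛1007 where ω = e^(2πi/3) is a primitive cube root of unity, so K = Q(∛1007, ω). Now [Q(∛1007):Q] = 3 (since 1007 is not a perfect cube, x^3 - 1007 is irreducible) and [Q(ω):Q] = 2. Both 2 and 3 divide [K:Q], and [K:Q] ≤ 3·2 = 6, so [K:Q] = 6. (Equivalently: Q(∛1007) ⊂ R but ω ∉ R, so [K : Q(∛1007)] = 2.)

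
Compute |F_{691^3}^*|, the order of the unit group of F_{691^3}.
|F_{691^3}^*| = 329939370

F_{691^3} has 691^3 = 329939371 elements; its multiplicative group consists of all nonzero elements, so |F_{691^3}^*| = 329939371 - 1 = 329939370. (It is cyclic since any finite subgroup of the multiplicative group of a field is cyclic.)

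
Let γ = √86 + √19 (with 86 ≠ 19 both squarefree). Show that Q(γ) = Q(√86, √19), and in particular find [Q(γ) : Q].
[Q(γ) : Q] = 4 (equivalently, Q(γ) = Q(√86, √19))

Obviously Q(γ) ⊆ Q(√86, √19), and [Q(√86, √19):Q] = 4 (since 86, 19 are distinct squarefree integers > 1 with 1634 not a perfect square). To show equality we compute the minimal polynomial of γ. From γ = √86 + √19: γ^2 = 86 + 2√(1634) + 19 = 105 + 2√(1634), so γ^2 - 105 = 2√(1634); squaring, (γ^2 - 105)^2 = 4·1634, i.e. γ^4 - 210γ^2 + 11025 - 6536 = 0, i.e. γ^4 - 210γ^2 + 4489 = 0. So γ is a root of x^4 - 210x^2 + 4489. This polynomial is irreducible over Q: it has no rational root (each ±√86 ± √19 is irrational), and any factorization into two quadratics over Q would force √(1634) ∈ Q (pairing opposite roots) or √86, √19 ∈ Q (other pairings), all impossible. Hence [Q(γ):Q] = 4 = [Q(√86, √19):Q], so Q(γ) = Q(√86, √19).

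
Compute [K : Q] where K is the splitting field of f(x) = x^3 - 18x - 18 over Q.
[K : Q] = 6

By the rational root test, any rational root of the monic integer polynomial f(x) = x^3 - 18x - 18 must be an integer dividing the constant term -18, i.e. one of ±{1, 2, 3, 6, 9, 18}. Evaluating: f(1) = -35, f(-1) = -1, f(2) = -46, f(-2) = 10, f(3) = -45, f(-3) = 9, f(6) = 90, f(-6) = -126, f(9) = 549, f(-9) = -585, f(18) = 5490, f(-18) = -5526; none is 0, so f has no rational root and is therefore irreducible over Q (a cubic with no linear factor over a field is irreducible). For an irreducible cubic, the Galois group is A_3 or S_3 according as the discriminant disc(f) = -4a^3 - 27b^2 = -4·(-18)^3 - 27·(-18)^2 = 14580 is or is not a square in Q. Here disc(f) = 14580 is not a perfect square in Q, so the Galois group of f over Q is not contained in A_3 and must be all of S_3. The splitting field has degree |S_3| = 6 over Q, so [K : Q] = 6.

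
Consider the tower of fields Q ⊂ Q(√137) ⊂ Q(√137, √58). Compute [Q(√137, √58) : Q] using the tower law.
[Q(√137, √58) : Q] = 4

[Q(√137):Q] = 2 (min poly x^2 - 137, irreducible since 137 is squarefree > 1). For the top step, suppose √58 ∈ Q(√137), say √58 = c + d√137 with c, d ∈ Q. Squaring: 58 = c^2 + 137d^2 + 2cd√137. Since √137 ∉ Q this forces 2cd = 0. If d = 0 then √58 = c ∈ Q, contradicting 58 squarefree > 1. If c = 0 then 58 = 137d^2, so 137·58 = (137d)^2 is a perfect square in Q — but 137·58 = 7946 is not a perfect square (since 137 and 58 are distinct squarefree integers). Contradiction. Hence √58 ∉ Q(√137), so x^2 - 58 stays irreducible over Q(√137) and [Q(√137, √58) : Q(√137)] = 2. By the tower law, [Q(√137, √58) : Q] = 2 · 2 = 4.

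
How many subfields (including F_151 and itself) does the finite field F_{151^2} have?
F_{151^2} has 2 subfields

The subfields of F_{p^n} are exactly the fields F_{p^d} for d | n (each is the fixed field of the unique index-d subgroup of Gal(F_{p^n}/F_p) ≅ Z/nZ). The divisors of n = 2 are {1, 2}, giving 2 subfields: F_{151^1}, F_{151^2}.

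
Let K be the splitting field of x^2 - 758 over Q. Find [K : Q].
[K : Q] = 2

f(x) = x^2 - 758 factors as (x - √758)(x + √758). The splitting field is K = Q(√758). Since 758 is squarefree and > 1, it is not a perfect square, so x^2 - 758 is irreducible over Q and [Q(√758) : Q] = 2. Hence [K : Q] = 2.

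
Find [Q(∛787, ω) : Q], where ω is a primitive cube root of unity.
[Q(∛787, ω) : Q] = 6

[Q(∛787):Q] = 3 (min poly x^3 - 787, irreducible since 787 is not a perfect cube). [Q(ω):Q] = 2 (min poly x^2 + x + 1). Since Q(∛787) ⊂ R and ω ∉ R, we have ω ∉ Q(∛787), so x^2 + x + 1 remains irreducible over Q(∛787) and [Q(∛787, ω) : Q(∛787)] = 2. By the tower law, [Q(∛787, ω) : Q] = 3 · 2 = 6. (In fact Q(∛787, ω) is the splitting field of x^3 - 787 over Q.)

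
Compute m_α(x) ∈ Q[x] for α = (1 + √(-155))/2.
m_α(x) = x^2 - x + 39

From 2α - 1 = √(-155), squaring gives (2α - 1)^2 = -155, i.e. 4α^2 - 4α + 1 = -155, so α^2 - α + (1 + 155)/4 = 0. Since -155 ≡ 1 (mod 4), (1 + 155)/4 = 39 ∈ Z. The polynomial x^2 - x + 39 has discriminant 1 - 4·(39) = -155, which is not a perfect square in Q (d = -155 is squarefree and ≠ 1), so x^2 - x + 39 is irreducible over Q. It is the minimal polynomial of α.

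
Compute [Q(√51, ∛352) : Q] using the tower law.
[Q(√51, ∛352) : Q] = 6

Let L = Q(√51, ∛352). Since Q(√51) ⊂ L and [Q(√51):Q] = 2, the tower law gives 2 | [L:Q]. Likewise Q(∛352) ⊂ L with [Q(∛352):Q] = 3 (because 352 is not a perfect cube), so 3 | [L:Q]. As gcd(2,3) = 1, [L:Q] is divisible by 6. Conversely L is generated over Q by √51 and ∛352, so [L:Q] ≤ 2·3 = 6. Therefore [Q(√51, ∛352) : Q] = 6.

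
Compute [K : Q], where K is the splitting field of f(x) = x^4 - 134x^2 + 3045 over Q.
[K : Q] = 4

Solving the quadratic in x^2: x^2 = (134 ± √(134^2 - 4·3045))/2 = (134 ± √5776)/2 = (134 ± 76)/2, giving x^2 = 29 or x^2 = 105. So f(x) = (x^2 - 29)(x^2 - 105) and the roots of f are ±√29, ±√105. Hence the splitting field is K = Q(√29, √105). Since 29 and 105 are distinct squarefree integers > 1, their product 3045 is not a perfect square, so √105 ∉ Q(√29). By the tower law [K:Q] = [Q(√29,√105):Q(√29)] · [Q(√29):Q] = 2 · 2 = 4.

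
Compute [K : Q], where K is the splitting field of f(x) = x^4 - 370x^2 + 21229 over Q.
[K : Q] = 4

Solving the quadratic in x^2: x^2 = (370 ± √(370^2 - 4·21229))/2 = (370 ± √51984)/2 = (370 ± 228)/2, giving x^2 = 299 or x^2 = 71. So f(x) = (x^2 - 299)(x^2 - 71) and the roots of f are ±√299, ±√71. Hence the splitting field is K = Q(√299, √71). Since 299 and 71 are distinct squarefree integers > 1, their product 21229 is not a perfect square, so √71 ∉ Q(√299). By the tower law [K:Q] = [Q(√299,√71):Q(√299)] · [Q(√299):Q] = 2 · 2 = 4.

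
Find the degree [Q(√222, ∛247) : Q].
[Q(√222, ∛247) : Q] = 6

Let L = Q(√222, ∛247). Since Q(√222) ⊂ L and [Q(√222):Q] = 2, the tower law gives 2 | [L:Q]. Likewise Q(∛247) ⊂ L with [Q(∛247):Q] = 3 (because 247 is not a perfect cube), so 3 | [L:Q]. As gcd(2,3) = 1, [L:Q] is divisible by 6. Conversely L is generated over Q by √222 and ∛247, so [L:Q] ≤ 2·3 = 6. Therefore [Q(√222, ∛247) : Q] = 6.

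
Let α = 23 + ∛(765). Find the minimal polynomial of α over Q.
m_α(x) = x^3 - 69x^2 + 1587x - 12932

Set β = α - 23 = ∛(765), so β^3 = 765. Then (α - 23)^3 - 765 = 0, i.e. α is a root of g(x) = (x - 23)^3 - 765 = x^3 - 69x^2 + 1587x - 12932. Since g(x) = h(x - 23) where h(x) = x^3 - 765, and h is irreducible over Q (because 765 is not a perfect cube, so h has no rational root, and a monic cubic with no rational root is irreducible), g is also irreducible (irreducibility is preserved under the substitution x → x - 23). Hence m_α(x) = x^3 - 69x^2 + 1587x - 12932.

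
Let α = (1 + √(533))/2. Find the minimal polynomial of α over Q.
m_α(x) = x^2 - x - 133

From 2α - 1 = √(533), squaring gives (2α - 1)^2 = 533, i.e. 4α^2 - 4α + 1 = 533, so α^2 - α + (1 - 533)/4 = 0. Since 533 ≡ 1 (mod 4), (1 - 533)/4 = -133 ∈ Z. The polynomial x^2 - x - 133 has discriminant 1 - 4·(-133) = 533, which is not a perfect square in Q (d = 533 is squarefree and ≠ 1), so x^2 - x - 133 is irreducible over Q. It is the minimal polynomial of α.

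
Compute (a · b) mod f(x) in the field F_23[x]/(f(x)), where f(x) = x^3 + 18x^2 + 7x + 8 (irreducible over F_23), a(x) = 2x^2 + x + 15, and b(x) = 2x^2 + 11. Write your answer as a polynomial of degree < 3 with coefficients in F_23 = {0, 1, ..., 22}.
a · b ≡ 19x^2 + 9x + 12 (mod f(x))

Multiply in F_23[x]: a(x)·b(x) = (2x^2 + x + 15)·(2x^2 + 11) = 4x^4 + 2x^3 + 6x^2 + 11x + 4. This has degree ≥ 3, so divide by f(x) over F_23: 4x^4 + 2x^3 + 6x^2 + 11x + 4 = (4x + 22)·(x^3 + 18x^2 + 7x + 8) + (19x^2 + 9x + 12). Hence a·b ≡ 19x^2 + 9x + 12 (mod f). (F_23[x]/(f) is a field with 23^3 = 12167 elements since f is irreducible of degree 3.)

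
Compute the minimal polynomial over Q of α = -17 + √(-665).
m_α(x) = x^2 + 34x + 954

From α + 17 = √(-665), squaring gives (α + 17)^2 = -665, i.e. α^2 + 34α + 289 = -665, so α^2 + 34α + 954 = 0. The discriminant of x^2 + 34x + 954 is (34)^2 - 4·(954) = 1156 - 3816 = -2660, and 4·(-665) is not a perfect square in Q since -665 is squarefree and ≠ 1. Hence x^2 + 34x + 954 is irreducible over Q and is the minimal polynomial of α.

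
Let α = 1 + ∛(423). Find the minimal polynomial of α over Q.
m_α(x) = x^3 - 3x^2 + 3x - 424

Set β = α - 1 = ∛(423), so β^3 = 423. Then (α - 1)^3 - 423 = 0, i.e. α is a root of g(x) = (x - 1)^3 - 423 = x^3 - 3x^2 + 3x - 424. Since g(x) = h(x - 1) where h(x) = x^3 - 423, and h is irreducible over Q (because 423 is not a perfect cube, so h has no rational root, and a monic cubic with no rational root is irreducible), g is also irreducible (irreducibility is preserved under the substitution x → x - 1). Hence m_α(x) = x^3 - 3x^2 + 3x - 424.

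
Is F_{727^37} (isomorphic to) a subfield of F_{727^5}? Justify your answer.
No: F_{727^37} is not a subfield of F_{727^5}

F_{p^m} embeds in F_{p^n} iff m | n. Here 37 ∤ 5 (since 5 = 0·37 + 5 with remainder 5 ≠ 0), so F_{727^37} is not a subfield of F_{727^5}. Equivalently: if it were, the tower law would give 37 = [F_{727^37}:F_727] dividing [F_{727^5}:F_727] = 5, contradiction.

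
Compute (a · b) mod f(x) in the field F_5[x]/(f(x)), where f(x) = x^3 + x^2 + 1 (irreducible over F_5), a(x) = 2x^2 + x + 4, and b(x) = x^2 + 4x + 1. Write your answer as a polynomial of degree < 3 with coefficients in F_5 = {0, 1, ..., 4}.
a · b ≡ 3x^2 + 2 (mod f(x))

Multiply in F_5[x]: a(x)·b(x) = (2x^2 + x + 4)·(x^2 + 4x + 1) = 2x^4 + 4x^3 + 2x + 4. This has degree ≥ 3, so divide by f(x) over F_5: 2x^4 + 4x^3 + 2x + 4 = (2x + 2)·(x^3 + x^2 + 1) + (3x^2 + 2). Hence a·b ≡ 3x^2 + 2 (mod f). (F_5[x]/(f) is a field with 5^3 = 125 elements since f is irreducible of degree 3.)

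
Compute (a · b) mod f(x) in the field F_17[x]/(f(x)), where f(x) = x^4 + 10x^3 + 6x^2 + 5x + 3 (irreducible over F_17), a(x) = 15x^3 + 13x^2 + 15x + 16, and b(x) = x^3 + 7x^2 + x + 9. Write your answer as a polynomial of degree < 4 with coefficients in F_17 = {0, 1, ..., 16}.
a · b ≡ 4x^3 + 4x^2 + 5x + 9 (mod f(x))

Multiply in F_17[x]: a(x)·b(x) = (15x^3 + 13x^2 + 15x + 16)·(x^3 + 7x^2 + x + 9) = 15x^6 + 16x^5 + 2x^4 + 14x^3 + 6x^2 + 15x + 8. This has degree ≥ 4, so divide by f(x) over F_17: 15x^6 + 16x^5 + 2x^4 + 14x^3 + 6x^2 + 15x + 8 = (15x^2 + 2x + 11)·(x^4 + 10x^3 + 6x^2 + 5x + 3) + (4x^3 + 4x^2 + 5x + 9). Hence a·b ≡ 4x^3 + 4x^2 + 5x + 9 (mod f). (F_17[x]/(f) is a field with 17^4 = 83521 elements since f is irreducible of degree 4.)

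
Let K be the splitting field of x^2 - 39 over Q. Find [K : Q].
[K : Q] = 2

f(x) = x^2 - 39 factors as (x - √39)(x + √39). The splitting field is K = Q(√39). Since 39 is squarefree and > 1, it is not a perfect square, so x^2 - 39 is irreducible over Q and [Q(√39) : Q] = 2. Hence [K : Q] = 2.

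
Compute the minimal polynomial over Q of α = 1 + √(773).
m_α(x) = x^2 - 2x - 772

From α - 1 = √(773), squaring gives (α - 1)^2 = 773, i.e. α^2 - 2α + 1 = 773, so α^2 - 2α - 772 = 0. The discriminant of x^2 - 2x - 772 is (-2)^2 - 4·(-772) = 4 + 3088 = 3092, and 4·(773) is not a perfect square in Q since 773 is squarefree and ≠ 1. Hence x^2 - 2x - 772 is irreducible over Q and is the minimal polynomial of α.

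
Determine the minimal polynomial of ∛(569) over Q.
m_α(x) = x^3 - 569

α satisfies α^3 = 569, so x^3 - 569 annihilates α. By the rational root test, a rational root p/q (in lowest terms) of x^3 - 569 would satisfy p^3 = 569 q^3, forcing q = 1 and p^3 = 569; but 569 is not a perfect cube, contradiction. A monic cubic over Q with no rational root is irreducible (any nontrivial factorization would include a linear factor). Hence x^3 - 569 is the minimal polynomial of α, and in particular [Q(α):Q] = 3.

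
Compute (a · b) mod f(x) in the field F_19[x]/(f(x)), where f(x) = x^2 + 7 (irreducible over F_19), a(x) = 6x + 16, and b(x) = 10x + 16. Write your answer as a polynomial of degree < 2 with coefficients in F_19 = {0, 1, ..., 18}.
a · b ≡ 9x + 7 (mod f(x))

Multiply in F_19[x]: a(x)·b(x) = (6x + 16)·(10x + 16) = 3x^2 + 9x + 9. This has degree ≥ 2, so divide by f(x) over F_19: 3x^2 + 9x + 9 = (3)·(x^2 + 7) + (9x + 7). Hence a·b ≡ 9x + 7 (mod f). (F_19[x]/(f) is a field with 19^2 = 361 elements since f is irreducible of degree 2.)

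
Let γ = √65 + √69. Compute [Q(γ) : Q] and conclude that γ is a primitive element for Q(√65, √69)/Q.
[Q(γ) : Q] = 4 (equivalently, Q(γ) = Q(√65, √69))

Obviously Q(γ) ⊆ Q(√65, √69), and [Q(√65, √69):Q] = 4 (since 65, 69 are distinct squarefree integers > 1 with 4485 not a perfect square). To show equality we compute the minimal polynomial of γ. From γ = √65 + √69: γ^2 = 65 + 2√(4485) + 69 = 134 + 2√(4485), so γ^2 - 134 = 2√(4485); squaring, (γ^2 - 134)^2 = 4·4485, i.e. γ^4 - 268γ^2 + 17956 - 17940 = 0, i.e. γ^4 - 268γ^2 + 16 = 0. So γ is a root of x^4 - 268x^2 + 16. This polynomial is irreducible over Q: it has no rational root (each ±√65 ± √69 is irrational), and any factorization into two quadratics over Q would force √(4485) ∈ Q (pairing opposite roots) or √65, √69 ∈ Q (other pairings), all impossible. Hence [Q(γ):Q] = 4 = [Q(√65, √69):Q], so Q(γ) = Q(√65, √69).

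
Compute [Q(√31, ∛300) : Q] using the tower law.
[Q(√31, ∛300) : Q] = 6

Let L = Q(√31, ∛300). Since Q(√31) ⊂ L and [Q(√31):Q] = 2, the tower law gives 2 | [L:Q]. Likewise Q(∛300) ⊂ L with [Q(∛300):Q] = 3 (because 300 is not a perfect cube), so 3 | [L:Q]. As gcd(2,3) = 1, [L:Q] is divisible by 6. Conversely L is generated over Q by √31 and ∛300, so [L:Q] ≤ 2·3 = 6. Therefore [Q(√31, ∛300) : Q] = 6.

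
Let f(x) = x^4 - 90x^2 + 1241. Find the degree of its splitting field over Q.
[K : Q] = 4

Solving the quadratic in x^2: x^2 = (90 ± √(90^2 - 4·1241))/2 = (90 ± √3136)/2 = (90 ± 56)/2, giving x^2 = 17 or x^2 = 73. So f(x) = (x^2 - 17)(x^2 - 73) and the roots of f are ±√17, ±√73. Hence the splitting field is K = Q(√17, √73). Since 17 and 73 are distinct squarefree integers > 1, their product 1241 is not a perfect square, so √73 ∉ Q(√17). By the tower law [K:Q] = [Q(√17,√73):Q(√17)] · [Q(√17):Q] = 2 · 2 = 4.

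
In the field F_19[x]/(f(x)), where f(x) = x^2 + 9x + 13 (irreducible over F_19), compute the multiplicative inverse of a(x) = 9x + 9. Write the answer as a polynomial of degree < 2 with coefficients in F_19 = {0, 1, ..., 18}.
a(x)^(-1) ≡ 8x + 7 (mod f(x))

Since f is irreducible over F_19, F_19[x]/(f) is a field and a(x) ≠ 0 has an inverse. Apply the extended Euclidean algorithm to f(x) and a(x) in F_19[x]: f(x) = (17x + 3)·a(x) + (5). The last nonzero remainder is the constant 5 = gcd(f, a) in F_19. Back-substituting through the division chain expresses 5 = s(x)·a(x) + t(x)·f(x) with s(x) ≡ 2x + 16 (mod f), so (2x + 16)·a(x) ≡ 5 (mod f). Multiplying by 5^(-1) ≡ 4 in F_19 gives a(x)^(-1) ≡ 4·(2x + 16) ≡ 8x + 7 (mod f). Check: (9x + 9)·(8x + 7) = 15x^2 + 2x + 6 ≡ 1 (mod x^2 + 9x + 13).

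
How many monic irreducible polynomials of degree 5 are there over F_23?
There are 1287264 monic irreducible polynomials of degree 5 over F_23

Each element of F_{23^5} that lies in no proper subfield is a root of exactly one monic irreducible of degree 5 over F_23, and each such polynomial has 5 distinct roots in F_{23^5}. By Möbius inversion the count is N_23(5) = (1/5) Σ_{d|5} μ(5/d) · 23^d = (1/5)(μ(5)·23^1 + μ(1)·23^5) = 6436320/5 = 1287264.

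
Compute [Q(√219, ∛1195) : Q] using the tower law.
[Q(√219, ∛1195) : Q] = 6

Let L = Q(√219, ∛1195). Since Q(√219) ⊂ L and [Q(√219):Q] = 2, the tower law gives 2 | [L:Q]. Likewise Q(∛1195) ⊂ L with [Q(∛1195):Q] = 3 (because 1195 is not a perfect cube), so 3 | [L:Q]. As gcd(2,3) = 1, [L:Q] is divisible by 6. Conversely L is generated over Q by √219 and ∛1195, so [L:Q] ≤ 2·3 = 6. Therefore [Q(√219, ∛1195) : Q] = 6.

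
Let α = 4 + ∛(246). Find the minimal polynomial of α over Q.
m_α(x) = x^3 - 12x^2 + 48x - 310

Set β = α - 4 = ∛(246), so β^3 = 246. Then (α - 4)^3 - 246 = 0, i.e. α is a root of g(x) = (x - 4)^3 - 246 = x^3 - 12x^2 + 48x - 310. Since g(x) = h(x - 4) where h(x) = x^3 - 246, and h is irreducible over Q (because 246 is not a perfect cube, so h has no rational root, and a monic cubic with no rational root is irreducible), g is also irreducible (irreducibility is preserved under the substitution x → x - 4). Hence m_α(x) = x^3 - 12x^2 + 48x - 310.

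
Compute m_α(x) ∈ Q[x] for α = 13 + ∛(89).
m_α(x) = x^3 - 39x^2 + 507x - 2286

Set β = α - 13 = ∛(89), so β^3 = 89. Then (α - 13)^3 - 89 = 0, i.e. α is a root of g(x) = (x - 13)^3 - 89 = x^3 - 39x^2 + 507x - 2286. Since g(x) = h(x - 13) where h(x) = x^3 - 89, and h is irreducible over Q (because 89 is not a perfect cube, so h has no rational root, and a monic cubic with no rational root is irreducible), g is also irreducible (irreducibility is preserved under the substitution x → x - 13). Hence m_α(x) = x^3 - 39x^2 + 507x - 2286.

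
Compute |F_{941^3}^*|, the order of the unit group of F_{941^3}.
|F_{941^3}^*| = 833237620

F_{941^3} has 941^3 = 833237621 elements; its multiplicative group consists of all nonzero elements, so |F_{941^3}^*| = 833237621 - 1 = 833237620. (It is cyclic since any finite subgroup of the multiplicative group of a field is cyclic.)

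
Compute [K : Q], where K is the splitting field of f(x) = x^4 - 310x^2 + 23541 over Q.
[K : Q] = 4

Solving the quadratic in x^2: x^2 = (310 ± √(310^2 - 4·23541))/2 = (310 ± √1936)/2 = (310 ± 44)/2, giving x^2 = 133 or x^2 = 177. So f(x) = (x^2 - 133)(x^2 - 177) and the roots of f are ±√133, ±√177. Hence the splitting field is K = Q(√133, √177). Since 133 and 177 are distinct squarefree integers > 1, their product 23541 is not a perfect square, so √177 ∉ Q(√133). By the tower law [K:Q] = [Q(√133,√177):Q(√133)] · [Q(√133):Q] = 2 · 2 = 4.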